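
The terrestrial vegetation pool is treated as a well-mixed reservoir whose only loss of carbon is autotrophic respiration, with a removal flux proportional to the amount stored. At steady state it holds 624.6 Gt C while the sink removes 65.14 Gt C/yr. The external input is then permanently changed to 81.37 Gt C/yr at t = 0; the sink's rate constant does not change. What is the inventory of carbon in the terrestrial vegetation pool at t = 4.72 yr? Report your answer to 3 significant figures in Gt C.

Residence time τ = M₀/F₀ = 9.589 yr. The eventual steady state is M_∞ = M₀·(F₁/F₀) = 624.6 × 81.37/65.14 = 780.22 Gt C.
The anomaly ΔM(t) = M(t) − M_∞ decays as ΔM₀·e^(−t/τ) with ΔM₀ = 624.6 − 780.22 = −155.6 Gt C.
At t = 4.72 yr, e^(−t/τ) = e^(−0.4923) = 0.6112, so ΔM = −95.12 Gt C and M = 780.22 − 95.12 = 685.10 Gt C.

685 Gt C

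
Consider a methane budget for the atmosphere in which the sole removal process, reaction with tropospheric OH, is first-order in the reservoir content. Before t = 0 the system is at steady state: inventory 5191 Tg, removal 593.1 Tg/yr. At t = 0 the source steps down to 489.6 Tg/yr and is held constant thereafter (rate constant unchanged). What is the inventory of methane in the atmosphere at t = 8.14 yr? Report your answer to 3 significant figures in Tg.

Residence time τ = M₀/F₀ = 8.752 yr. The eventual steady state is M_∞ = M₀·(F₁/F₀) = 5191 × 489.6/593.1 = 4285.1 Tg.
The anomaly ΔM(t) = M(t) − M_∞ decays as ΔM₀·e^(−t/τ) with ΔM₀ = 5191 − 4285.1 = 905.9 Tg.
At t = 8.14 yr, e^(−t/τ) = e^(−0.9300) = 0.3945, so ΔM = 357.4 Tg and M = 4285.1 + 357.4 = 4642.5 Tg.

4640 Tg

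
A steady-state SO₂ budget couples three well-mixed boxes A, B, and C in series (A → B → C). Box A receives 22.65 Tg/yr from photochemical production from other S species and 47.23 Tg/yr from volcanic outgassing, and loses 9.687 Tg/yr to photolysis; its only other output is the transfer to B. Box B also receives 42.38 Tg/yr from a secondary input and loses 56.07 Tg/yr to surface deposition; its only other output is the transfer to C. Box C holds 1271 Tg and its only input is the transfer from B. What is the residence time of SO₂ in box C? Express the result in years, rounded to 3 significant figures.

27.3 yr

Box A: F(A→B) = (22.65 + 47.23) − 9.687 = 60.193 Tg/yr.
Box B: F(B→C) = (60.193 + 42.38) − 56.07 = 46.503 Tg/yr.
Box C throughput = its input = 46.503 Tg/yr; τ = 1271 / 46.503 = 27.33 yr.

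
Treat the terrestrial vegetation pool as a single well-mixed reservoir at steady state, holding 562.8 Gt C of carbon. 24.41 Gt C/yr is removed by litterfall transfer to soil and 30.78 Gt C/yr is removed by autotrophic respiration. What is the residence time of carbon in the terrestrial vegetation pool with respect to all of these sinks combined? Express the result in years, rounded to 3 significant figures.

10.2 yr

Total removal flux = 24.41 + 30.78 = 55.190 Gt C/yr.
τ = M / ΣF_out = 562.8 / 55.190 = 10.20 yr.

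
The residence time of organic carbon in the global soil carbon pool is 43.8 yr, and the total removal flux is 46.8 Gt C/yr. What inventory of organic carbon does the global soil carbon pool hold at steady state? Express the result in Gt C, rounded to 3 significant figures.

2050 Gt C

τ = M/F ⇒ M = τ × F = 43.8 × 46.8 = 2050 Gt C.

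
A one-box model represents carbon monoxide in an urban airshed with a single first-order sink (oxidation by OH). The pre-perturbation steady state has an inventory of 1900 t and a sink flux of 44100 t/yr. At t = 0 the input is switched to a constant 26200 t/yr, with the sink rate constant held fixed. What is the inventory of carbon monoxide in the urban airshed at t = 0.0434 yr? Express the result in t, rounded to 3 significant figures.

τ = M₀/F₀ = 1900/44100 = 0.04308 yr; rate constant k = 1/τ.
New steady state M_∞ = F₁/k = F₁·τ = 26200 × 0.04308 = 1128.8 t.
M(t) = M_∞ + (M₀ − M_∞)·e^(−t/τ); t/τ = 0.0434/0.04308 = 1.007, so e^(−t/τ) = 0.3652.
M(t) = 1128.8 + 771.2 × 0.3652 = 1410.4 t.

1410 t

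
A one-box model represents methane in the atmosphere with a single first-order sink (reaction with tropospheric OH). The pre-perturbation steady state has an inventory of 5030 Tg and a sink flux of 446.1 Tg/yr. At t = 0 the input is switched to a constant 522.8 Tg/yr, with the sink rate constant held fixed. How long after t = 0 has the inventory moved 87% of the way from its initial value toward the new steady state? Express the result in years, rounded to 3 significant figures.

τ = M₀/F₀ = 5030/446.1 = 11.28 yr.
The remaining gap fraction is e^(−t/τ); 87% covered ⇒ e^(−t/τ) = 0.130.
t = −τ ln(0.130) = 11.28 × 2.040 = 23.00 yr.

23.0 yr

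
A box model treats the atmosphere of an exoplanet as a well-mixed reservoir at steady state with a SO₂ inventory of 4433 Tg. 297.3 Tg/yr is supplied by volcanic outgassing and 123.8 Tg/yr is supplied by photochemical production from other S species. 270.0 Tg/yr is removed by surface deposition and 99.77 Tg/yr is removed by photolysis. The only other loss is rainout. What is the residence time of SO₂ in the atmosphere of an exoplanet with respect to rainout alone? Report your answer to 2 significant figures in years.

86 yr

At steady state ΣF_in = ΣF_out.
ΣF_in = 297.3 + 123.8 = 421.10 Tg/yr.
Rainout flux = ΣF_in − (270.0 + 99.77) = 421.10 − 369.8 = 51.33 Tg/yr.
τ = M / F = 4433 / 51.33 = 86.36 yr.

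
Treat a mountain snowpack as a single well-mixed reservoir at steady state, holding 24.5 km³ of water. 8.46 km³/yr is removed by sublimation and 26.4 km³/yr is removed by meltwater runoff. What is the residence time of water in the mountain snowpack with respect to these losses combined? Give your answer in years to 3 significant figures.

Total removal = 8.460 + 26.40 = 34.860 km³/yr.
τ = M / ΣF_out = 24.5 / 34.860 = 0.7028 yr.

0.703 yr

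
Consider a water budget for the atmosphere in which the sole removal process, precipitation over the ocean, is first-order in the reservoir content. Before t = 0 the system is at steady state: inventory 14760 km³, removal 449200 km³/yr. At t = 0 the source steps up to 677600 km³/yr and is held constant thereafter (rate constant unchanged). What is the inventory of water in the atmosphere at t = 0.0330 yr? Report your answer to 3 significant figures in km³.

The sink rate constant is k = F₀/M₀ = 449200/14760 = 30.43 yr⁻¹.
Solving dM/dt = F₁ − kM with M(0) = M₀ gives M(t) = F₁/k + (M₀ − F₁/k)·e^(−kt).
F₁/k = 677600/30.43 = 22265 km³; kt = 30.43 × 0.0330 = 1.004, e^(−kt) = 0.3663.
M(0.0330) = 22265 + (14760 − 22265) × 0.3663 = 22265 − 2749 = 19516 km³.

19500 km³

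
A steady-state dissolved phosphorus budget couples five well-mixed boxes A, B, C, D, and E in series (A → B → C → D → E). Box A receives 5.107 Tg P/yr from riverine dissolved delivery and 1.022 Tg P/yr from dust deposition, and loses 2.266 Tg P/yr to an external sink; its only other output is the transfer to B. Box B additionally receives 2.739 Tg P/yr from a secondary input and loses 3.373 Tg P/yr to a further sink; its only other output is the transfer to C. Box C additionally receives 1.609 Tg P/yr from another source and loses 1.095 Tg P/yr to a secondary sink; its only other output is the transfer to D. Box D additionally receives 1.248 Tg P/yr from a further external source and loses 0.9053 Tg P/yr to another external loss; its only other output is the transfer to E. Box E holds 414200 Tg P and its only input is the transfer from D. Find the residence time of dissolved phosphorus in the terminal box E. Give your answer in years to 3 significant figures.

101000 yr

Box A: F(A→B) = (5.107 + 1.022) − 2.266 = 3.8630 Tg P/yr.
Box B: F(B→C) = (3.8630 + 2.739) − 3.373 = 3.2290 Tg P/yr.
Box C: F(C→D) = (3.2290 + 1.609) − 1.095 = 3.7430 Tg P/yr.
Box D: F(D→E) = (3.7430 + 1.248) − 0.9053 = 4.0857 Tg P/yr.
Box E throughput = its input = 4.0857 Tg P/yr; τ = 414200 / 4.0857 = 101400 yr.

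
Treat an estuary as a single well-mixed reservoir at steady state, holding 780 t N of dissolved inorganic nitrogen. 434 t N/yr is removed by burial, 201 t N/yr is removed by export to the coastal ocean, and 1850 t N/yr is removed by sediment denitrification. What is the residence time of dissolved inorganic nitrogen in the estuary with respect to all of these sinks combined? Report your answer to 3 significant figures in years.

0.314 yr

Total removal flux = 434 + 201 + 1850 = 2485.0 t N/yr.
τ = M / ΣF_out = 780 / 2485.0 = 0.3139 yr.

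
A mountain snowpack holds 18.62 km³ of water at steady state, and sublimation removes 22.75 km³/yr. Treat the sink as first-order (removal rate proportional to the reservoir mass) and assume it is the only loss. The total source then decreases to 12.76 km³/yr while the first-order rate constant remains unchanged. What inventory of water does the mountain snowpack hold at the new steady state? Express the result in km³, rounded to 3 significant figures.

10.4 km³

Rate constant k = F/M = 22.75 / 18.62 = 1.222 yr⁻¹.
At the new steady state, source = k·M_new ⇒ M_new = 12.76 / 1.222 = 10.44 km³.
(Equivalently M_new = M × F_new/F_old = 18.62 × 12.76/22.75.)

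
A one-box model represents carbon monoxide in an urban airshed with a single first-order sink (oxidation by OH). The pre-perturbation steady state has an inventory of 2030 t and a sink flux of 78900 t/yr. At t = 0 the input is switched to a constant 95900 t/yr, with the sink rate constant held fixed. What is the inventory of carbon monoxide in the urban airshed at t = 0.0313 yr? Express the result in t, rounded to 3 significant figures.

2340 t

The sink rate constant is k = F₀/M₀ = 78900/2030 = 38.87 yr⁻¹.
Solving dM/dt = F₁ − kM with M(0) = M₀ gives M(t) = F₁/k + (M₀ − F₁/k)·e^(−kt).
F₁/k = 95900/38.87 = 2467.4 t; kt = 38.87 × 0.0313 = 1.217, e^(−kt) = 0.2963.
M(0.0313) = 2467.4 + (2030 − 2467.4) × 0.2963 = 2467.4 − 129.6 = 2337.8 t.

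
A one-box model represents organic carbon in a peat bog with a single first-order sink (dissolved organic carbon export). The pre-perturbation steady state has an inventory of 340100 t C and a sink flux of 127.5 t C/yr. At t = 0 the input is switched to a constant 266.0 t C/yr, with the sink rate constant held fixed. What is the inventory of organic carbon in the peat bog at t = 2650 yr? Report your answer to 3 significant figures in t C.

573000 t C

τ = M₀/F₀ = 340100/127.5 = 2667 yr; rate constant k = 1/τ.
New steady state M_∞ = F₁/k = F₁·τ = 266.0 × 2667 = 709540 t C.
M(t) = M_∞ + (M₀ − M_∞)·e^(−t/τ); t/τ = 2650/2667 = 0.9935, so e^(−t/τ) = 0.3703.
M(t) = 709540 − 369400 × 0.3703 = 572740 t C.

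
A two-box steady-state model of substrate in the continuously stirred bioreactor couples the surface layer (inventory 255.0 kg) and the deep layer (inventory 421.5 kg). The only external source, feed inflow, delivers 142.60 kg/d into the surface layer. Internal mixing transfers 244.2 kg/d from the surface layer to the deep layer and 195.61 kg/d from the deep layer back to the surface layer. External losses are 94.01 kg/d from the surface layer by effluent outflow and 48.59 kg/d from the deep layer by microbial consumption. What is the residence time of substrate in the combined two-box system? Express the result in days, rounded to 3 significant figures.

4.74 d

Residence time in the combined system uses the total inventory and the total *external* removal — internal exchanges between the two boxes cancel.
M_total = 255.0 + 421.5 = 676.50 kg.
ΣF_external_out = 94.01 + 48.59 = 142.60 kg/d.
τ = M_total / ΣF_ext = 676.50 / 142.60 = 4.744 d.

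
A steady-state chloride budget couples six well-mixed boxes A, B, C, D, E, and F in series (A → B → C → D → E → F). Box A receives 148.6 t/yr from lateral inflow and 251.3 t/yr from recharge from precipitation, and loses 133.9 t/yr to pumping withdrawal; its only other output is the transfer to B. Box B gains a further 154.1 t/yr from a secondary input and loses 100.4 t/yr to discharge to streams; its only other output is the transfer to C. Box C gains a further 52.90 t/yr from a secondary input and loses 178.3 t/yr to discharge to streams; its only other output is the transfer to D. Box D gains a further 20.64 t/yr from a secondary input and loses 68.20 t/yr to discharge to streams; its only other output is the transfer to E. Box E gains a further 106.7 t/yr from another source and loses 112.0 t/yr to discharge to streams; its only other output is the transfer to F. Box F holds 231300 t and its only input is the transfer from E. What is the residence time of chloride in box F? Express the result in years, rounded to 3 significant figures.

Box A: F(A→B) = (148.6 + 251.3) − 133.9 = 266.00 t/yr.
Box B: F(B→C) = (266.00 + 154.1) − 100.4 = 319.70 t/yr.
Box C: F(C→D) = (319.70 + 52.90) − 178.3 = 194.30 t/yr.
Box D: F(D→E) = (194.30 + 20.64) − 68.20 = 146.74 t/yr.
Box E: F(E→F) = (146.74 + 106.7) − 112.0 = 141.44 t/yr.
Box F throughput = its input = 141.44 t/yr; τ = 231300 / 141.44 = 1635 yr.

1640 yr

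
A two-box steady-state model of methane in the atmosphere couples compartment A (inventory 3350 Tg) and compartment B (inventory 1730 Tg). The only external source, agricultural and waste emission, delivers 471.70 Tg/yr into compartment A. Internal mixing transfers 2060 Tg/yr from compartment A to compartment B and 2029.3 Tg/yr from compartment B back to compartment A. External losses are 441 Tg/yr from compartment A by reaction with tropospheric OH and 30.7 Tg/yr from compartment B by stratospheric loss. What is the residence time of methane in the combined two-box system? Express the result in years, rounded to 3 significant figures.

For the system as a whole, the A↔B exchange is internal and contributes nothing to the throughput; only the external sinks remove mass.
M_total = 3350 + 1730 = 5080.0 Tg.
ΣF_external_out = 441 + 30.7 = 471.70 Tg/yr.
τ = M_total / ΣF_ext = 5080.0 / 471.70 = 10.77 yr.

10.8 yr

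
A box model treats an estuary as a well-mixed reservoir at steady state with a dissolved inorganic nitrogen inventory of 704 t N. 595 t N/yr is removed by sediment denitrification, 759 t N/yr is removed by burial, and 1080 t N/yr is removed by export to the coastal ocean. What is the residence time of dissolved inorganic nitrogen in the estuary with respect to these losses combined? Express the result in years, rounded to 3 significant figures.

Total removal = 595.0 + 759.0 + 1080 = 2434.0 t N/yr.
τ = M / ΣF_out = 704 / 2434.0 = 0.2892 yr.

0.289 yr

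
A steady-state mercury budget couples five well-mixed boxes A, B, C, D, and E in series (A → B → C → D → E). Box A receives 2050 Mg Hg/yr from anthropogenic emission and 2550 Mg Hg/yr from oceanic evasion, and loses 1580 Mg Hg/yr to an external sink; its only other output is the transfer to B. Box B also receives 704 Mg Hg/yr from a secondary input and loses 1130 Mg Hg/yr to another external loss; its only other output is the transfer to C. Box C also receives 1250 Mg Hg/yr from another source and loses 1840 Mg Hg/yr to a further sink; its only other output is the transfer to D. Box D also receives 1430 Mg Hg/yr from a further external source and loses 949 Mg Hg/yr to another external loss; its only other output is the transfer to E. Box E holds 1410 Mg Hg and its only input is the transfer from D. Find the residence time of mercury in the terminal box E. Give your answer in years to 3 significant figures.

0.567 yr

Box A: F(A→B) = (2050 + 2550) − 1580 = 3020.0 Mg Hg/yr.
Box B: F(B→C) = (3020.0 + 704) − 1130 = 2594.0 Mg Hg/yr.
Box C: F(C→D) = (2594.0 + 1250) − 1840 = 2004.0 Mg Hg/yr.
Box D: F(D→E) = (2004.0 + 1430) − 949 = 2485.0 Mg Hg/yr.
Box E throughput = its input = 2485.0 Mg Hg/yr; τ = 1410 / 2485.0 = 0.5674 yr.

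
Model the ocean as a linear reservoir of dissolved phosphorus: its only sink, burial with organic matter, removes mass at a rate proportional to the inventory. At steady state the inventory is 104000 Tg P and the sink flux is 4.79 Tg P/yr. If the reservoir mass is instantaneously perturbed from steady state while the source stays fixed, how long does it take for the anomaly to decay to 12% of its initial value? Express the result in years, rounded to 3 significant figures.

For a linear reservoir the anomaly decays as exp(−t/τ) with τ = M/F = 104000/4.79 = 21710 yr.
exp(−t/τ) = 0.12 ⇒ t = −τ ln(0.12) = 21710 × 2.120 = 46030 yr.

46000 yr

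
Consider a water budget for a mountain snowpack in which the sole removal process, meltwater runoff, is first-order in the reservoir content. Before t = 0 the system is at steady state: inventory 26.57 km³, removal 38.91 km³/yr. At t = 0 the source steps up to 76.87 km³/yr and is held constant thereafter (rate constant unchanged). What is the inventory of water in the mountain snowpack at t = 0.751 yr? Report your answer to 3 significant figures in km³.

τ = M₀/F₀ = 26.57/38.91 = 0.6829 yr; rate constant k = 1/τ.
New steady state M_∞ = F₁/k = F₁·τ = 76.87 × 0.6829 = 52.491 km³.
M(t) = M_∞ + (M₀ − M_∞)·e^(−t/τ); t/τ = 0.751/0.6829 = 1.100, so e^(−t/τ) = 0.3329.
M(t) = 52.491 − 25.92 × 0.3329 = 43.861 km³.

43.9 km³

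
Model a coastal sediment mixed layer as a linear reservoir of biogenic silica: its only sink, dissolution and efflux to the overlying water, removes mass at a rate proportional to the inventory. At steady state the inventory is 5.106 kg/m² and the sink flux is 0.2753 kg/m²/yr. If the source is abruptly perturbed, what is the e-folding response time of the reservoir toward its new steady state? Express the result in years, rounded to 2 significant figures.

For a linear reservoir the response time equals the residence time τ = M/F.
τ = 5.106 / 0.2753 = 18.55 yr.

19 yr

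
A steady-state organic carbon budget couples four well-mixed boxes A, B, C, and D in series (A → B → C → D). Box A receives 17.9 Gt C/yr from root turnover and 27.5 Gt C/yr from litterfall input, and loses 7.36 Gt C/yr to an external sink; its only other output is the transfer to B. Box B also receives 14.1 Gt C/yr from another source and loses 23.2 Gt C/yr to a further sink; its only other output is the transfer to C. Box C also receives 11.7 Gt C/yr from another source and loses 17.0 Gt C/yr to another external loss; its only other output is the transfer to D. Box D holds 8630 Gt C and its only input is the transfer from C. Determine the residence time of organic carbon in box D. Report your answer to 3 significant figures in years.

365 yr

Box A: F(A→B) = (17.9 + 27.5) − 7.36 = 38.040 Gt C/yr.
Box B: F(B→C) = (38.040 + 14.1) − 23.2 = 28.940 Gt C/yr.
Box C: F(C→D) = (28.940 + 11.7) − 17.0 = 23.640 Gt C/yr.
Box D throughput = its input = 23.640 Gt C/yr; τ = 8630 / 23.640 = 365.1 yr.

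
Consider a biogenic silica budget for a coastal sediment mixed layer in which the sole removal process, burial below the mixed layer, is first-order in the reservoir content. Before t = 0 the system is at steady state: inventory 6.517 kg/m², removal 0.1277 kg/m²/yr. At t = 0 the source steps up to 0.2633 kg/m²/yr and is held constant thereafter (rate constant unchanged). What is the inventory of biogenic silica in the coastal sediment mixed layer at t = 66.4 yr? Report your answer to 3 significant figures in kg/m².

Residence time τ = M₀/F₀ = 51.03 yr. The eventual steady state is M_∞ = M₀·(F₁/F₀) = 6.517 × 0.2633/0.1277 = 13.437 kg/m².
The anomaly ΔM(t) = M(t) − M_∞ decays as ΔM₀·e^(−t/τ) with ΔM₀ = 6.517 − 13.437 = −6.920 kg/m².
At t = 66.4 yr, e^(−t/τ) = e^(−1.301) = 0.2722, so ΔM = −1.884 kg/m² and M = 13.437 − 1.884 = 11.553 kg/m².

11.6 kg/m²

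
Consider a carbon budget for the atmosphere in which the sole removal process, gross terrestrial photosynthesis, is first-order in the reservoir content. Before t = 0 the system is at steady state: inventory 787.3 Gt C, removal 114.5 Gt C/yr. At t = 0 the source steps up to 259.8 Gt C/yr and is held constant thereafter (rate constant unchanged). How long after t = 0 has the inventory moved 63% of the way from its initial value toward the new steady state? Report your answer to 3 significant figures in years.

τ = M₀/F₀ = 787.3/114.5 = 6.876 yr.
The remaining gap fraction is e^(−t/τ); 63% covered ⇒ e^(−t/τ) = 0.370.
t = −τ ln(0.370) = 6.876 × 0.9943 = 6.836 yr.

6.84 yr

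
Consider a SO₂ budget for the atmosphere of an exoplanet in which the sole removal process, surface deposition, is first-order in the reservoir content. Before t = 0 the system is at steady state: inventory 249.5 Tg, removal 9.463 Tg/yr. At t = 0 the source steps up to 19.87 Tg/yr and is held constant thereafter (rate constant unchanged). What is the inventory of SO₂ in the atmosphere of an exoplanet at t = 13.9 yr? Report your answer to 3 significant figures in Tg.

τ = M₀/F₀ = 249.5/9.463 = 26.37 yr; rate constant k = 1/τ.
New steady state M_∞ = F₁/k = F₁·τ = 19.87 × 26.37 = 523.89 Tg.
M(t) = M_∞ + (M₀ − M_∞)·e^(−t/τ); t/τ = 13.9/26.37 = 0.5272, so e^(−t/τ) = 0.5903.
M(t) = 523.89 − 274.4 × 0.5903 = 361.93 Tg.

362 Tg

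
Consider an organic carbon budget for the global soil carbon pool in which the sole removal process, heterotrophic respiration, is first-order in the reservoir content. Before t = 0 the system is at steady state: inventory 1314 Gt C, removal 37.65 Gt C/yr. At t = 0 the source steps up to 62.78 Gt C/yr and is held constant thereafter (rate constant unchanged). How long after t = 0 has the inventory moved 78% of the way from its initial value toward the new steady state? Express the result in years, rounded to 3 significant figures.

52.8 yr

τ = M₀/F₀ = 1314/37.65 = 34.90 yr.
The remaining gap fraction is e^(−t/τ); 78% covered ⇒ e^(−t/τ) = 0.220.
t = −τ ln(0.220) = 34.90 × 1.514 = 52.84 yr.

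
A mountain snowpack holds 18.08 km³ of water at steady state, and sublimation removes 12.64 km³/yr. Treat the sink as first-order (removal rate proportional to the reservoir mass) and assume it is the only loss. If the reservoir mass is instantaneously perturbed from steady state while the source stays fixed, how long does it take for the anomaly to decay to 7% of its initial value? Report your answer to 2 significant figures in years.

3.8 yr

For a linear reservoir the anomaly decays as exp(−t/τ) with τ = M/F = 18.08/12.64 = 1.430 yr.
exp(−t/τ) = 0.07 ⇒ t = −τ ln(0.07) = 1.430 × 2.659 = 3.804 yr.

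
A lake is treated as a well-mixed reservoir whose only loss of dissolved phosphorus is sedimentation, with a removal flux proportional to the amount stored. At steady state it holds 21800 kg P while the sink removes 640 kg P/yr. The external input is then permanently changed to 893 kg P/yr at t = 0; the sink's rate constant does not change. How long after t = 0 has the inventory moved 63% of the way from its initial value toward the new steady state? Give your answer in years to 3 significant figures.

τ = M₀/F₀ = 21800/640 = 34.06 yr.
The remaining gap fraction is e^(−t/τ); 63% covered ⇒ e^(−t/τ) = 0.370.
t = −τ ln(0.370) = 34.06 × 0.9943 = 33.87 yr.

33.9 yr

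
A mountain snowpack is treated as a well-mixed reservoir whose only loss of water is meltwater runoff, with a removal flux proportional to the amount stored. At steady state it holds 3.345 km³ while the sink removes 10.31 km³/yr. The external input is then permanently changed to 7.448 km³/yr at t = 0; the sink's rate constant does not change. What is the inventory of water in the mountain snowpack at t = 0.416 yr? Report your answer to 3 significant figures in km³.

The sink rate constant is k = F₀/M₀ = 10.31/3.345 = 3.082 yr⁻¹.
Solving dM/dt = F₁ − kM with M(0) = M₀ gives M(t) = F₁/k + (M₀ − F₁/k)·e^(−kt).
F₁/k = 7.448/3.082 = 2.4164 km³; kt = 3.082 × 0.416 = 1.282, e^(−kt) = 0.2774.
M(0.416) = 2.4164 + (3.345 − 2.4164) × 0.2774 = 2.4164 + 0.2576 = 2.6741 km³.

2.67 km³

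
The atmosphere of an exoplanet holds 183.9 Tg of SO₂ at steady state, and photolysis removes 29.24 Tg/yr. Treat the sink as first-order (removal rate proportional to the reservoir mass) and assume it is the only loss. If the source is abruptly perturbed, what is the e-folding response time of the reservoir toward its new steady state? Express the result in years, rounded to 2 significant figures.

For a linear reservoir the response time equals the residence time τ = M/F.
τ = 183.9 / 29.24 = 6.289 yr.

6.3 yr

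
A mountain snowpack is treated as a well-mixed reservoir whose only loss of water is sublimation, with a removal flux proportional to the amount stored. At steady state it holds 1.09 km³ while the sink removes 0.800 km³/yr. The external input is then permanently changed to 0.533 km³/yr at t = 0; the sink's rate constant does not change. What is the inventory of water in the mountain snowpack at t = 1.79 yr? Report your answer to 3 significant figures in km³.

0.824 km³

τ = M₀/F₀ = 1.09/0.800 = 1.363 yr; rate constant k = 1/τ.
New steady state M_∞ = F₁/k = F₁·τ = 0.533 × 1.363 = 0.72621 km³.
M(t) = M_∞ + (M₀ − M_∞)·e^(−t/τ); t/τ = 1.79/1.363 = 1.314, so e^(−t/τ) = 0.2688.
M(t) = 0.72621 + 0.3638 × 0.2688 = 0.82400 km³.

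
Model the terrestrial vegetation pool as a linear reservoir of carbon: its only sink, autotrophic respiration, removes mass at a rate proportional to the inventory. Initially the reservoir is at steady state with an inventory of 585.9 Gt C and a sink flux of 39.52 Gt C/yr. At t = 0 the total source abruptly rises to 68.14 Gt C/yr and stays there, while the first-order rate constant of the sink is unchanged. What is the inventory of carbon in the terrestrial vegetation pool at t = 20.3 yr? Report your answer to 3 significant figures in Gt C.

The sink rate constant is k = F₀/M₀ = 39.52/585.9 = 0.06745 yr⁻¹.
Solving dM/dt = F₁ − kM with M(0) = M₀ gives M(t) = F₁/k + (M₀ − F₁/k)·e^(−kt).
F₁/k = 68.14/0.06745 = 1010.2 Gt C; kt = 0.06745 × 20.3 = 1.369, e^(−kt) = 0.2543.
M(20.3) = 1010.2 + (585.9 − 1010.2) × 0.2543 = 1010.2 − 107.9 = 902.31 Gt C.

902 Gt C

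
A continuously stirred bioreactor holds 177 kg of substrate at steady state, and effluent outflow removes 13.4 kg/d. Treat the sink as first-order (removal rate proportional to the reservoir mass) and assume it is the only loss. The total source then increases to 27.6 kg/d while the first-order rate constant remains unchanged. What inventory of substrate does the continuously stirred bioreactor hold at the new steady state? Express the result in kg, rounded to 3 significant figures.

365 kg

Rate constant k = F/M = 13.4 / 177 = 0.07571 d⁻¹.
At the new steady state, source = k·M_new ⇒ M_new = 27.6 / 0.07571 = 364.6 kg.
(Equivalently M_new = M × F_new/F_old = 177 × 27.6/13.4.)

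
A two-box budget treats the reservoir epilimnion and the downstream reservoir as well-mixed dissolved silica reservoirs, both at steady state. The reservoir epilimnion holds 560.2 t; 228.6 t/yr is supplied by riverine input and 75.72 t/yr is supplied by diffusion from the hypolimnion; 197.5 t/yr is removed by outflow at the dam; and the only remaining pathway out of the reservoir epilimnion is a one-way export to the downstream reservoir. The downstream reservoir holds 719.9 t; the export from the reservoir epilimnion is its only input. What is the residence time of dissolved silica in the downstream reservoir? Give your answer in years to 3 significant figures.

6.74 yr

Balance the reservoir epilimnion: ΣF_in = 228.6 + 75.72 = 304.32 t/yr.
Export to the downstream reservoir = ΣF_in − (197.5) = 106.82 t/yr.
At steady state the output of the downstream reservoir equals its input, 106.82 t/yr.
τ = M / F = 719.9 / 106.82 = 6.739 yr.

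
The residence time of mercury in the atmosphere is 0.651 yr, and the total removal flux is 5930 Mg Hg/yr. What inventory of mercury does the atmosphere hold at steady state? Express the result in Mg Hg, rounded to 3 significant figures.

3860 Mg Hg

τ = M/F ⇒ M = τ × F = 0.651 × 5930 = 3860 Mg Hg.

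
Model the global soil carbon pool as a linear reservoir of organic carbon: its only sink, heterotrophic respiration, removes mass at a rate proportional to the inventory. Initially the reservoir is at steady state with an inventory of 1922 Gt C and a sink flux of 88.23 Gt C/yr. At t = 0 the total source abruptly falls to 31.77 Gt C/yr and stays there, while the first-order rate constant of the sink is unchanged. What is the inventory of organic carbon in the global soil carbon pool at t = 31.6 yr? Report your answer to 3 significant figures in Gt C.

The sink rate constant is k = F₀/M₀ = 88.23/1922 = 0.04591 yr⁻¹.
Solving dM/dt = F₁ − kM with M(0) = M₀ gives M(t) = F₁/k + (M₀ − F₁/k)·e^(−kt).
F₁/k = 31.77/0.04591 = 692.08 Gt C; kt = 0.04591 × 31.6 = 1.451, e^(−kt) = 0.2344.
M(31.6) = 692.08 + (1922 − 692.08) × 0.2344 = 692.08 + 288.3 = 980.41 Gt C.

980 Gt C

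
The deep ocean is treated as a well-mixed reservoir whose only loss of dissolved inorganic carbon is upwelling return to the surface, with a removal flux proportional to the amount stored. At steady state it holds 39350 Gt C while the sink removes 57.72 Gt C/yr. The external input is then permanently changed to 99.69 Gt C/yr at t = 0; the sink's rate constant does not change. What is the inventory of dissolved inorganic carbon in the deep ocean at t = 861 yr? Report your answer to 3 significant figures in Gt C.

59900 Gt C

The sink rate constant is k = F₀/M₀ = 57.72/39350 = 0.001467 yr⁻¹.
Solving dM/dt = F₁ − kM with M(0) = M₀ gives M(t) = F₁/k + (M₀ − F₁/k)·e^(−kt).
F₁/k = 99.69/0.001467 = 67963 Gt C; kt = 0.001467 × 861 = 1.263, e^(−kt) = 0.2828.
M(861) = 67963 + (39350 − 67963) × 0.2828 = 67963 − 8092 = 59870 Gt C.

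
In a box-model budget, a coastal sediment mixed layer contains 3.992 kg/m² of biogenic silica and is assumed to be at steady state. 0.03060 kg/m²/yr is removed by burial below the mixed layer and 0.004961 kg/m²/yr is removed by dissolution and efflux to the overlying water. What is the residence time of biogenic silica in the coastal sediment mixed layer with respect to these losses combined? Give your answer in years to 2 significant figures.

Total removal = 0.03060 + 0.004961 = 0.035561 kg/m²/yr.
τ = M / ΣF_out = 3.992 / 0.035561 = 112.3 yr.

110 yr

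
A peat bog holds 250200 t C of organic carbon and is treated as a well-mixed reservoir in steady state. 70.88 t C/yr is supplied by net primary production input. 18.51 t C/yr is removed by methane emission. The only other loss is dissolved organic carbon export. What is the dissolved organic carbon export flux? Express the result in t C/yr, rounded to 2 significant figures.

52 t C/yr

At steady state ΣF_in = ΣF_out.
ΣF_in = 70.880 t C/yr.
Dissolved organic carbon export flux = ΣF_in − (18.51) = 70.880 − 18.51 = 52.37 t C/yr.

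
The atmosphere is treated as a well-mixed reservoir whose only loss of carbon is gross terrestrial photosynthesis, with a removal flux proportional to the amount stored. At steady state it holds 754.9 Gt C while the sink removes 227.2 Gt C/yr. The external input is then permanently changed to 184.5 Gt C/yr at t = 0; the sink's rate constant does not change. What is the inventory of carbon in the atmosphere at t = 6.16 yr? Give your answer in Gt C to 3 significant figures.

635 Gt C

The sink rate constant is k = F₀/M₀ = 227.2/754.9 = 0.3010 yr⁻¹.
Solving dM/dt = F₁ − kM with M(0) = M₀ gives M(t) = F₁/k + (M₀ − F₁/k)·e^(−kt).
F₁/k = 184.5/0.3010 = 613.02 Gt C; kt = 0.3010 × 6.16 = 1.854, e^(−kt) = 0.1566.
M(6.16) = 613.02 + (754.9 − 613.02) × 0.1566 = 613.02 + 22.22 = 635.24 Gt C.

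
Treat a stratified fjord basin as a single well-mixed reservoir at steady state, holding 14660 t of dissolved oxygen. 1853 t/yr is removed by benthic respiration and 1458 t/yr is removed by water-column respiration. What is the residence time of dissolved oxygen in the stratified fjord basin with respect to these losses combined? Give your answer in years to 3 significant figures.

4.43 yr

Total removal = 1853 + 1458 = 3311.0 t/yr.
τ = M / ΣF_out = 14660 / 3311.0 = 4.428 yr.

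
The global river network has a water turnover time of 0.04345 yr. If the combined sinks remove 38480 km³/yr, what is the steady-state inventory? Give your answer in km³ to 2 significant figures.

1700 km³

τ = M/F ⇒ M = τ × F = 0.04345 × 38480 = 1672 km³.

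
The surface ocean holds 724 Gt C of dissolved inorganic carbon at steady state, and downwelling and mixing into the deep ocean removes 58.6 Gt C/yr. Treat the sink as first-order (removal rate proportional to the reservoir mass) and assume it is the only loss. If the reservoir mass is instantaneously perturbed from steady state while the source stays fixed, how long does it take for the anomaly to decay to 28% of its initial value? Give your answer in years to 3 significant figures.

15.7 yr

For a linear reservoir the anomaly decays as exp(−t/τ) with τ = M/F = 724/58.6 = 12.35 yr.
exp(−t/τ) = 0.28 ⇒ t = −τ ln(0.28) = 12.35 × 1.273 = 15.73 yr.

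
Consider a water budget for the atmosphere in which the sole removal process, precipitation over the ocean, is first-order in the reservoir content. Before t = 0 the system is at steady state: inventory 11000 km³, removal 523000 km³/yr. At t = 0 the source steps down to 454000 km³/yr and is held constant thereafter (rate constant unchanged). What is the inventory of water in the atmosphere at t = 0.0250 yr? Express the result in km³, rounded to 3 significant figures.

9990 km³

The sink rate constant is k = F₀/M₀ = 523000/11000 = 47.55 yr⁻¹.
Solving dM/dt = F₁ − kM with M(0) = M₀ gives M(t) = F₁/k + (M₀ − F₁/k)·e^(−kt).
F₁/k = 454000/47.55 = 9548.8 km³; kt = 47.55 × 0.0250 = 1.189, e^(−kt) = 0.3046.
M(0.0250) = 9548.8 + (11000 − 9548.8) × 0.3046 = 9548.8 + 442.1 = 9990.9 km³.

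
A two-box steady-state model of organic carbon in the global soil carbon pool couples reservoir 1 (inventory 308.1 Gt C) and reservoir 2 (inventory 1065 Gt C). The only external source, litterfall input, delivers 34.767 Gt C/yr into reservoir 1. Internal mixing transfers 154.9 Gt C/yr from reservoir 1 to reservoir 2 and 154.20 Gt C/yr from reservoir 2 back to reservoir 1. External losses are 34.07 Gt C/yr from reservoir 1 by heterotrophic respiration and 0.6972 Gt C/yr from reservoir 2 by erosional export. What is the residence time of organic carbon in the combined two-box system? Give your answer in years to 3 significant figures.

39.5 yr

For the system as a whole, the A↔B exchange is internal and contributes nothing to the throughput; only the external sinks remove mass.
M_total = 308.1 + 1065 = 1373.1 Gt C.
ΣF_external_out = 34.07 + 0.6972 = 34.767 Gt C/yr.
τ = M_total / ΣF_ext = 1373.1 / 34.767 = 39.49 yr.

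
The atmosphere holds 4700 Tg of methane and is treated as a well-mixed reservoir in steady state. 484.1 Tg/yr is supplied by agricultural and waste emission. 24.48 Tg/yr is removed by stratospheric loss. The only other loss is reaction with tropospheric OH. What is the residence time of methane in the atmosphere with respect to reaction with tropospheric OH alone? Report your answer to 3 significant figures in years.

At steady state ΣF_in = ΣF_out.
ΣF_in = 484.10 Tg/yr.
Reaction with tropospheric OH flux = ΣF_in − (24.48) = 484.10 − 24.48 = 459.6 Tg/yr.
τ = M / F = 4700 / 459.6 = 10.23 yr.

10.2 yr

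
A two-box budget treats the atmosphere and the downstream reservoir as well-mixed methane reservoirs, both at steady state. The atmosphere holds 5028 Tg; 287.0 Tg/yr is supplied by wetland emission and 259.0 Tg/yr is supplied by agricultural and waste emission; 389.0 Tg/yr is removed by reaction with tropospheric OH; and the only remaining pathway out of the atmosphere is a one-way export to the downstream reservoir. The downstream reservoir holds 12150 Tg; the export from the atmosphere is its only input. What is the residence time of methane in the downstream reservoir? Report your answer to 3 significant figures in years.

77.4 yr

Balance the atmosphere: ΣF_in = 287.0 + 259.0 = 546.00 Tg/yr.
Export to the downstream reservoir = ΣF_in − (389.0) = 157.00 Tg/yr.
At steady state the output of the downstream reservoir equals its input, 157.00 Tg/yr.
τ = M / F = 12150 / 157.00 = 77.39 yr.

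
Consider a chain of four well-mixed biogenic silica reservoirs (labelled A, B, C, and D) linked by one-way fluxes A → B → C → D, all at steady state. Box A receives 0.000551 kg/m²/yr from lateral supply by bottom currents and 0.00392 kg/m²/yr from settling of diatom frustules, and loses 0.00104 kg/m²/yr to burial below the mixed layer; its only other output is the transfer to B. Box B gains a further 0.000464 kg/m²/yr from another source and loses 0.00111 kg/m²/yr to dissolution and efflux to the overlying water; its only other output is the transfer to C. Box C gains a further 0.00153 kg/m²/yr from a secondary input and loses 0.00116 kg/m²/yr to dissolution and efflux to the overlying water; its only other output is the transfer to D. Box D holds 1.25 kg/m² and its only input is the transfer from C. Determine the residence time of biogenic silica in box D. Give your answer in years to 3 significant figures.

396 yr

Box A: F(A→B) = (0.000551 + 0.00392) − 0.00104 = 0.0034310 kg/m²/yr.
Box B: F(B→C) = (0.0034310 + 0.000464) − 0.00111 = 0.0027850 kg/m²/yr.
Box C: F(C→D) = (0.0027850 + 0.00153) − 0.00116 = 0.0031550 kg/m²/yr.
Box D throughput = its input = 0.0031550 kg/m²/yr; τ = 1.25 / 0.0031550 = 396.2 yr.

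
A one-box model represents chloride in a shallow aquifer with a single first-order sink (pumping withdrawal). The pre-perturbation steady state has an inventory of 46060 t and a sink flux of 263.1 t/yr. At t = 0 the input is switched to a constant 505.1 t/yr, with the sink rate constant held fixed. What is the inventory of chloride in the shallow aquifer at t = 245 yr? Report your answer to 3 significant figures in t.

78000 t

τ = M₀/F₀ = 46060/263.1 = 175.1 yr; rate constant k = 1/τ.
New steady state M_∞ = F₁/k = F₁·τ = 505.1 × 175.1 = 88426 t.
M(t) = M_∞ + (M₀ − M_∞)·e^(−t/τ); t/τ = 245/175.1 = 1.399, so e^(−t/τ) = 0.2467.
M(t) = 88426 − 42370 × 0.2467 = 77973 t.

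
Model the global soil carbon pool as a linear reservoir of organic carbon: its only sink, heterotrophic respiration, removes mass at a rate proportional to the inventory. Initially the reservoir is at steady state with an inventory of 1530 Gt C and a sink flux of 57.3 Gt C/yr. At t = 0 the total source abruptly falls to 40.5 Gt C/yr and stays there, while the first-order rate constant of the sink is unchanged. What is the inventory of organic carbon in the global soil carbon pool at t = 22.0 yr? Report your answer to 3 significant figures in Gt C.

1280 Gt C

Residence time τ = M₀/F₀ = 26.70 yr. The eventual steady state is M_∞ = M₀·(F₁/F₀) = 1530 × 40.5/57.3 = 1081.4 Gt C.
The anomaly ΔM(t) = M(t) − M_∞ decays as ΔM₀·e^(−t/τ) with ΔM₀ = 1530 − 1081.4 = 448.6 Gt C.
At t = 22.0 yr, e^(−t/τ) = e^(−0.8239) = 0.4387, so ΔM = 196.8 Gt C and M = 1081.4 + 196.8 = 1278.2 Gt C.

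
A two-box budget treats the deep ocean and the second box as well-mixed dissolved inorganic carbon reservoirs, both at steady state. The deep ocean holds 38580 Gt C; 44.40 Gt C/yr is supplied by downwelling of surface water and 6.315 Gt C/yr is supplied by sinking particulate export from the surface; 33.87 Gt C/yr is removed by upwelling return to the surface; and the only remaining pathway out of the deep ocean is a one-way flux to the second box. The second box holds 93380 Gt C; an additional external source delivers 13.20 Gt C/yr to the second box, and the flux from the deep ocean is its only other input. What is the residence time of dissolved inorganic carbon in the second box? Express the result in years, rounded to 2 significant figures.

Balance the deep ocean: ΣF_in = 44.40 + 6.315 = 50.715 Gt C/yr.
Flux to the second box = ΣF_in − (33.87) = 16.845 Gt C/yr.
Total input to the second box = 16.845 + 13.20 = 30.045 Gt C/yr; at steady state this equals its total output.
τ = M / F = 93380 / 30.045 = 3108 yr.

3100 yr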